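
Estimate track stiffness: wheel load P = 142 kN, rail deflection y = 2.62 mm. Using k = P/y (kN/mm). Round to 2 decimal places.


Track stiffness k = P / y
k = 142 / 2.62
k = 54.20 kN/mm

54.20


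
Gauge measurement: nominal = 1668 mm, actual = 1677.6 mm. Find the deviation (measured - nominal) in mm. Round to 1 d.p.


Deviation = measured - nominal
Deviation = 1677.6 - 1668
Deviation = 9.6 mm

9.6


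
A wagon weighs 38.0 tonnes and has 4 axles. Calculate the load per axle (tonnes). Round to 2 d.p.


Load per axle = total weight / number of axles
Load = 38.0 / 4
Load = 9.50 tonnes

9.50


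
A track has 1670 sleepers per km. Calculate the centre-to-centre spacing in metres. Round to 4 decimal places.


Spacing = 1000 m / number of sleepers
Spacing = 1000 / 1670
Spacing = 0.5988 m

0.5988


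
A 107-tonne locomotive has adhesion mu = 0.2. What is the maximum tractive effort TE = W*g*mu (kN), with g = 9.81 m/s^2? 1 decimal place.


TE_max = W * g * mu
TE_max = 107 * 9.81 * 0.2
TE_max = 1049.67 * 0.2
TE_max = 209.9 kN

209.9


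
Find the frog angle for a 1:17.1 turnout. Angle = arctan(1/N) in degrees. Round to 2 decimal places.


1/N = 1/17.1 = 0.05848
angle = arctan(0.05848) = 0.058413 rad
angle = 0.058413 * 180/pi = 3.35 degrees

3.35


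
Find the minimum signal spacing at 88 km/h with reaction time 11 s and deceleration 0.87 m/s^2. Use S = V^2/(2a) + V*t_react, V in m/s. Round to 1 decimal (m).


V = 88 / 3.6 = 24.4444 m/s
Braking distance = 24.4444^2 / (2*0.87) = 343.4085 m
Sighting distance = 24.4444 * 11 = 268.8889 m
S = 343.4085 + 268.8889 = 612.3 m

612.3


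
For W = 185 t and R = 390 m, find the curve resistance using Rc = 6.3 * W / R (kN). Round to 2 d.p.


Rc = 6.3 * W / R
Rc = 6.3 * 185 / 390
Rc = 1165.5 / 390
Rc = 2.99 kN

2.99


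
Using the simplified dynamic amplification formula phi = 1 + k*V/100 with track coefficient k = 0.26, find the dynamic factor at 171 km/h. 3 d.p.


phi = 1 + k * V / 100
phi = 1 + 0.26 * 171 / 100
phi = 1 + 0.4446
phi = 1.445

1.445


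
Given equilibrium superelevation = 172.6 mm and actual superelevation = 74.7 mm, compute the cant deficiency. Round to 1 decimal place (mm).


Cant deficiency = equilibrium cant - actual cant
CD = 172.6 - 74.7
CD = 97.9 mm

97.9


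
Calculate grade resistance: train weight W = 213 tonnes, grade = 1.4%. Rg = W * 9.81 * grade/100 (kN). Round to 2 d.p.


Rg = W * 9.81 * grade / 100
Rg = 213 * 9.81 * 1.4 / 100
Rg = 2089.53 * 0.014
Rg = 29.25 kN

29.25


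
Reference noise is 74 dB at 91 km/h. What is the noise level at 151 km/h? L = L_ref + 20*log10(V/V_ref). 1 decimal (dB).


V/V_ref = 151 / 91 = 1.659341
log10(1.659341) = 0.219936
20 * 0.219936 = 4.3987
L = 74 + 4.3987 = 78.4 dB

78.4


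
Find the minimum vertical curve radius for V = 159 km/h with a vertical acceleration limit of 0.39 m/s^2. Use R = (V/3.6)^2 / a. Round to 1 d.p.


Convert speed: V = 159 / 3.6 = 44.1667 m/s
V^2 = 1950.6944 m^2/s^2
R_v = 1950.6944 / 0.39
R_v = 5001.8 m

5001.8


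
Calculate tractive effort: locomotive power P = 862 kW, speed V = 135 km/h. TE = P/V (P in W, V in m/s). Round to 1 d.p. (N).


Convert: P = 862 kW = 862000 W
V = 135 / 3.6 = 37.5 m/s
TE = 862000 / 37.5
TE = 22986.7 N

22986.7


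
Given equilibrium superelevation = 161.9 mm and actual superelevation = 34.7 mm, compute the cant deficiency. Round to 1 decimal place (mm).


Cant deficiency = equilibrium cant - actual cant
CD = 161.9 - 34.7
CD = 127.2 mm

127.2


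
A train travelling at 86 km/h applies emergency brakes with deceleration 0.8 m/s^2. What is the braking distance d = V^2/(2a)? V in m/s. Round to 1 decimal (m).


Convert speed: V = 86 / 3.6 = 23.8889 m/s
V^2 = 570.679
d = 570.679 / (2 * 0.8)
d = 570.679 / 1.6
d = 356.7 m

356.7


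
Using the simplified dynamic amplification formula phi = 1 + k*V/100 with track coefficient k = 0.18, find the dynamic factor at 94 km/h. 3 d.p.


phi = 1 + k * V / 100
phi = 1 + 0.18 * 94 / 100
phi = 1 + 0.1692
phi = 1.169

1.169


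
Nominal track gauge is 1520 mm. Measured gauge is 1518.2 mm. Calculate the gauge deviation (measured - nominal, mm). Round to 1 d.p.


Deviation = measured - nominal
Deviation = 1518.2 - 1520
Deviation = -1.8 mm

-1.8


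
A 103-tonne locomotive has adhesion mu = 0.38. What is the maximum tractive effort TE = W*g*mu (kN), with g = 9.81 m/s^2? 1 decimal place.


TE_max = W * g * mu
TE_max = 103 * 9.81 * 0.38
TE_max = 1010.43 * 0.38
TE_max = 384.0 kN

384.0


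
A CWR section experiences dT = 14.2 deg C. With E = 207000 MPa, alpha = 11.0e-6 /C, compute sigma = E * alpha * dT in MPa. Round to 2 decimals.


sigma = E * alpha * dT
sigma = 207000 * 11.0e-6 * 14.2
sigma = 2.277 * 14.2
sigma = 32.33 MPa

32.33


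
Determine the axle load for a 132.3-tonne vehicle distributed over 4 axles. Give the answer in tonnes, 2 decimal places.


Load per axle = total weight / number of axles
Load = 132.3 / 4
Load = 33.08 tonnes

33.08


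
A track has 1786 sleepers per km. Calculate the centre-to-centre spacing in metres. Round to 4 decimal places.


Spacing = 1000 m / number of sleepers
Spacing = 1000 / 1786
Spacing = 0.5599 m

0.5599


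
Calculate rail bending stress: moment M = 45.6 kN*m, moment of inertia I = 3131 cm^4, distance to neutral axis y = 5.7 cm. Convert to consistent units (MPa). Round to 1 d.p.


Convert units:
M = 45.6 kN*m = 45600000 N*mm
y = 5.7 cm = 57 mm
I = 3131 cm^4 = 31310000 mm^4
sigma = 45600000 * 57 / 31310000
sigma = 83.0 MPa

83.0


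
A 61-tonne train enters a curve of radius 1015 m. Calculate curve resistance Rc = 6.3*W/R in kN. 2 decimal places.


Rc = 6.3 * W / R
Rc = 6.3 * 61 / 1015
Rc = 384.3 / 1015
Rc = 0.38 kN

0.38


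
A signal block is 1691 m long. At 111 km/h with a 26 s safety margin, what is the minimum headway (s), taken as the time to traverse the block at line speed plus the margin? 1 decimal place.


V = 111 / 3.6 = 30.8333 m/s
Block traversal time = 1691 / 30.8333 = 54.8432 s
Headway = 54.8432 + 26
Headway = 80.8 s

80.8


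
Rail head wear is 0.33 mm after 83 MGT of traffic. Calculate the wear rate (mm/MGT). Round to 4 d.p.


Wear rate = total wear / cumulative tonnage
Rate = 0.33 / 83
Rate = 0.0040 mm/MGT

0.0040


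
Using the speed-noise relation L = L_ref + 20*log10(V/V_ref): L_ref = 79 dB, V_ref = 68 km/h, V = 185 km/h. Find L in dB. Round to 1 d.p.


V/V_ref = 185 / 68 = 2.720588
log10(2.720588) = 0.434663
20 * 0.434663 = 8.6933
L = 79 + 8.6933 = 87.7 dB

87.7


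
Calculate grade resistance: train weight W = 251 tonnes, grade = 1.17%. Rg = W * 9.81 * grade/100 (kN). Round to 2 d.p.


Rg = W * 9.81 * grade / 100
Rg = 251 * 9.81 * 1.17 / 100
Rg = 2462.31 * 0.0117
Rg = 28.81 kN

28.81


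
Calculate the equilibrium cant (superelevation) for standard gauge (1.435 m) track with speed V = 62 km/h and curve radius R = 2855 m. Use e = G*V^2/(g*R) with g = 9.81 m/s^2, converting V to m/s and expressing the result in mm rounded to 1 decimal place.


Convert speed: V = 62 / 3.6 = 17.2222 m/s
Apply formula: e = 1.435 * 17.2222^2 / (9.81 * 2855)
e = 1.435 * 296.6049 / 28007.55
e = 0.015197 m = 15.2 mm

15.2


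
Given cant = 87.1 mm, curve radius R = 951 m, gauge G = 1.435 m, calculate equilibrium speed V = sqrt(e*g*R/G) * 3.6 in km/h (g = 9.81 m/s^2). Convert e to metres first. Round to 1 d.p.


Convert cant: e = 87.1 mm = 0.0871 m
V_ms = sqrt(0.0871 * 9.81 * 951 / 1.435)
V_ms = sqrt(566.259861) = 23.7962 m/s
V = 23.7962 * 3.6 = 85.7 km/h

85.7


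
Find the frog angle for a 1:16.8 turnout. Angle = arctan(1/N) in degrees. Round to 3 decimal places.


1/N = 1/16.8 = 0.059524
angle = arctan(0.059524) = 0.059454 rad
angle = 0.059454 * 180/pi = 3.406 degrees

3.406


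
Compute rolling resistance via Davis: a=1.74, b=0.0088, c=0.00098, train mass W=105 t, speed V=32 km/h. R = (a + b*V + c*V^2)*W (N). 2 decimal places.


b*V = 0.0088 * 32 = 0.2816
c*V^2 = 0.00098 * 1024 = 1.00352
R_per_t = 1.74 + 0.2816 + 1.00352 = 3.02512 N/t
R_total = 3.02512 * 105 = 317.64 N

317.64


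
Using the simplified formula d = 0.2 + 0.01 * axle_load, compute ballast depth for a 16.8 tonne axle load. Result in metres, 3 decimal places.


d = 0.2 + 0.01 * 16.8
d = 0.2 + 0.168
d = 0.368 m

0.368


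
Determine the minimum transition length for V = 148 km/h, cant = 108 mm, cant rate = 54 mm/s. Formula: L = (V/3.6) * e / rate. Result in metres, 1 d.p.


Convert speed: V = 148 / 3.6 = 41.1111 m/s
L = 41.1111 * 108 / 54
L = 4440.0 / 54
L = 82.2 m

82.2


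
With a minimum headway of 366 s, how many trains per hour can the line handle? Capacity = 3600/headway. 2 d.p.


Capacity = 3600 / headway
Capacity = 3600 / 366
Capacity = 9.84 trains/hour

9.84


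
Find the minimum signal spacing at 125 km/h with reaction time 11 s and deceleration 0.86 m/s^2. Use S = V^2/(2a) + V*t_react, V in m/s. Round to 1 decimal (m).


V = 125 / 3.6 = 34.7222 m/s
Braking distance = 34.7222^2 / (2*0.86) = 700.9493 m
Sighting distance = 34.7222 * 11 = 381.9444 m
S = 700.9493 + 381.9444 = 1082.9 m

1082.9


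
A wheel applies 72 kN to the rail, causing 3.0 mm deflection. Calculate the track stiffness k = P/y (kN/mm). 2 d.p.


Track stiffness k = P / y
k = 72 / 3.0
k = 24.00 kN/mm

24.00


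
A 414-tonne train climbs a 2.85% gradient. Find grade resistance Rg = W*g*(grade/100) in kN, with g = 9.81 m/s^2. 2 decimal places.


Rg = W * 9.81 * grade / 100
Rg = 414 * 9.81 * 2.85 / 100
Rg = 4061.34 * 0.0285
Rg = 115.75 kN

115.75


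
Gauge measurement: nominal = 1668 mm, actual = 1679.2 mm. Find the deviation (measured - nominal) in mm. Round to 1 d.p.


Deviation = measured - nominal
Deviation = 1679.2 - 1668
Deviation = 11.2 mm

11.2


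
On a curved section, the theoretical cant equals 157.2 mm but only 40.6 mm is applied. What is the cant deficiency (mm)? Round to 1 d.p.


Cant deficiency = equilibrium cant - actual cant
CD = 157.2 - 40.6
CD = 116.6 mm

116.6


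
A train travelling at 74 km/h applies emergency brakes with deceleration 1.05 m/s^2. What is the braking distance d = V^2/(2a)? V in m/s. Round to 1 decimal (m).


Convert speed: V = 74 / 3.6 = 20.5556 m/s
V^2 = 422.5309
d = 422.5309 / (2 * 1.05)
d = 422.5309 / 2.1
d = 201.2 m

201.2


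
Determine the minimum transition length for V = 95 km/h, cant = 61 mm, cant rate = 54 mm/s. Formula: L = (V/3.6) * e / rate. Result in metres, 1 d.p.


Convert speed: V = 95 / 3.6 = 26.3889 m/s
L = 26.3889 * 61 / 54
L = 1609.7222 / 54
L = 29.8 m

29.8


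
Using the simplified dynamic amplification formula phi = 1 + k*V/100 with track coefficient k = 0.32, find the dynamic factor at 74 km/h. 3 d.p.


phi = 1 + k * V / 100
phi = 1 + 0.32 * 74 / 100
phi = 1 + 0.2368
phi = 1.237

1.237


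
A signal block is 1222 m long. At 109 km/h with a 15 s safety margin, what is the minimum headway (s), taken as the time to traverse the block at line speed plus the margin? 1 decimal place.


V = 109 / 3.6 = 30.2778 m/s
Block traversal time = 1222 / 30.2778 = 40.3596 s
Headway = 40.3596 + 15
Headway = 55.4 s

55.4


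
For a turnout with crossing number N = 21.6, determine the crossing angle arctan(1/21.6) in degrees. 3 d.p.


1/N = 1/21.6 = 0.046296
angle = arctan(0.046296) = 0.046263 rad
angle = 0.046263 * 180/pi = 2.651 degrees

2.651


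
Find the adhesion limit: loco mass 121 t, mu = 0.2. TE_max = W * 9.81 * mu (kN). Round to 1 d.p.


TE_max = W * g * mu
TE_max = 121 * 9.81 * 0.2
TE_max = 1187.01 * 0.2
TE_max = 237.4 kN

237.4


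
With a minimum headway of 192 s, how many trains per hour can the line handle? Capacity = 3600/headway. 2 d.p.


Capacity = 3600 / headway
Capacity = 3600 / 192
Capacity = 18.75 trains/hour

18.75


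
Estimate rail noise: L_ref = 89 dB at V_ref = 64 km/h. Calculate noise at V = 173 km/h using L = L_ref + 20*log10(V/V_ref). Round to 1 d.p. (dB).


V/V_ref = 173 / 64 = 2.703125
log10(2.703125) = 0.431866
20 * 0.431866 = 8.6373
L = 89 + 8.6373 = 97.6 dB

97.6


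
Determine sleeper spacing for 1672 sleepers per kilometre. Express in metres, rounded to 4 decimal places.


Spacing = 1000 m / number of sleepers
Spacing = 1000 / 1672
Spacing = 0.5981 m

0.5981


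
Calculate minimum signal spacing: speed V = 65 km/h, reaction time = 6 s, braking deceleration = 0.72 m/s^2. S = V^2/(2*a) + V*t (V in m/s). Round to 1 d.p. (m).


V = 65 / 3.6 = 18.0556 m/s
Braking distance = 18.0556^2 / (2*0.72) = 226.391 m
Sighting distance = 18.0556 * 6 = 108.3333 m
S = 226.391 + 108.3333 = 334.7 m

334.7


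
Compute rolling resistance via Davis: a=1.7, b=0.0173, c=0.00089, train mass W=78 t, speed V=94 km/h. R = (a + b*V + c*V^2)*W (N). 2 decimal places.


b*V = 0.0173 * 94 = 1.6262
c*V^2 = 0.00089 * 8836 = 7.86404
R_per_t = 1.7 + 1.6262 + 7.86404 = 11.19024 N/t
R_total = 11.19024 * 78 = 872.84 N

872.84


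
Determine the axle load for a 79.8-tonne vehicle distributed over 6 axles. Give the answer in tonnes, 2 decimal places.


Load per axle = total weight / number of axles
Load = 79.8 / 6
Load = 13.30 tonnes

13.30


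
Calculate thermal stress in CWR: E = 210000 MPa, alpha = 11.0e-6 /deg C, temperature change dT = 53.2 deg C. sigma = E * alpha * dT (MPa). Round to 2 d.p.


sigma = E * alpha * dT
sigma = 210000 * 11.0e-6 * 53.2
sigma = 2.31 * 53.2
sigma = 122.89 MPa

122.89


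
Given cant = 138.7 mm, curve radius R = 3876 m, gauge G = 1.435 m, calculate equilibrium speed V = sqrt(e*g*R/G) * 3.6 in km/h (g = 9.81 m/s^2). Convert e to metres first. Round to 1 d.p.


Convert cant: e = 138.7 mm = 0.1387 m
V_ms = sqrt(0.1387 * 9.81 * 3876 / 1.435)
V_ms = sqrt(3675.169179) = 60.6232 m/s
V = 60.6232 * 3.6 = 218.2 km/h

218.2


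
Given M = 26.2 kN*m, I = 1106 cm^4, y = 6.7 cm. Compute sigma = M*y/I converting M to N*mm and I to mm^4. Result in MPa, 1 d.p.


Convert units:
M = 26.2 kN*m = 26200000 N*mm
y = 6.7 cm = 67 mm
I = 1106 cm^4 = 11060000 mm^4
sigma = 26200000 * 67 / 11060000
sigma = 158.7 MPa

158.7


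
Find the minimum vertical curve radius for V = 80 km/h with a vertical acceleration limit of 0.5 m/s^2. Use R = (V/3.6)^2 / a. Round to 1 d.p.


Convert speed: V = 80 / 3.6 = 22.2222 m/s
V^2 = 493.8272 m^2/s^2
R_v = 493.8272 / 0.5
R_v = 987.7 m

987.7


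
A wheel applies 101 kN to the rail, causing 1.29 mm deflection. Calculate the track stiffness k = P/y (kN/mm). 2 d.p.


Track stiffness k = P / y
k = 101 / 1.29
k = 78.29 kN/mm

78.29


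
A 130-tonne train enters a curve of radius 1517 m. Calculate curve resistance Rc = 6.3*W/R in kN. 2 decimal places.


Rc = 6.3 * W / R
Rc = 6.3 * 130 / 1517
Rc = 819.0 / 1517
Rc = 0.54 kN

0.54


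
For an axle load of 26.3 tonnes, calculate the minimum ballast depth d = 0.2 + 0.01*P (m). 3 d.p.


d = 0.2 + 0.01 * 26.3
d = 0.2 + 0.263
d = 0.463 m

0.463


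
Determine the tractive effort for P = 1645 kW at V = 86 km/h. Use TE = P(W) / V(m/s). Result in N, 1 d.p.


Convert: P = 1645 kW = 1645000 W
V = 86 / 3.6 = 23.8889 m/s
TE = 1645000 / 23.8889
TE = 68860.5 N

68860.5


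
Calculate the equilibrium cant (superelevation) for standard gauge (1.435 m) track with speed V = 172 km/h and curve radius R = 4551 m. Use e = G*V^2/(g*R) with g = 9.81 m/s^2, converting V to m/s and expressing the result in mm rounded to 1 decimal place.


Convert speed: V = 172 / 3.6 = 47.7778 m/s
Apply formula: e = 1.435 * 47.7778^2 / (9.81 * 4551)
e = 1.435 * 2282.716 / 44645.31
e = 0.073372 m = 73.4 mm

73.4


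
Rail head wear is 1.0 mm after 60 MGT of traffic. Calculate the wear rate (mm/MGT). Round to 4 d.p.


Wear rate = total wear / cumulative tonnage
Rate = 1.0 / 60
Rate = 0.0167 mm/MGT

0.0167


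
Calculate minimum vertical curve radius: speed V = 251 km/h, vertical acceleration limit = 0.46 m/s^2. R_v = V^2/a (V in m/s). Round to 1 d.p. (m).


Convert speed: V = 251 / 3.6 = 69.7222 m/s
V^2 = 4861.1883 m^2/s^2
R_v = 4861.1883 / 0.46
R_v = 10567.8 m

10567.8


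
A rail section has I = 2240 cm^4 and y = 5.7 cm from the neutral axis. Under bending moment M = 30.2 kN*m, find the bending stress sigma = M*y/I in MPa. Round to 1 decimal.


Convert units:
M = 30.2 kN*m = 30200000 N*mm
y = 5.7 cm = 57 mm
I = 2240 cm^4 = 22400000 mm^4
sigma = 30200000 * 57 / 22400000
sigma = 76.8 MPa

76.8


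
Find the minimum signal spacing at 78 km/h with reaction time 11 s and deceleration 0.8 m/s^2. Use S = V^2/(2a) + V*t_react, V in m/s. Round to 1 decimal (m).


V = 78 / 3.6 = 21.6667 m/s
Braking distance = 21.6667^2 / (2*0.8) = 293.4028 m
Sighting distance = 21.6667 * 11 = 238.3333 m
S = 293.4028 + 238.3333 = 531.7 m

531.7


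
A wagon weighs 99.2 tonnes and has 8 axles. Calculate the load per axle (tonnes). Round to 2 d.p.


Load per axle = total weight / number of axles
Load = 99.2 / 8
Load = 12.40 tonnes

12.40


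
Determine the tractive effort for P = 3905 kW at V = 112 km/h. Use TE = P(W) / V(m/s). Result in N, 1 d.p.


Convert: P = 3905 kW = 3905000 W
V = 112 / 3.6 = 31.1111 m/s
TE = 3905000 / 31.1111
TE = 125517.9 N

125517.9


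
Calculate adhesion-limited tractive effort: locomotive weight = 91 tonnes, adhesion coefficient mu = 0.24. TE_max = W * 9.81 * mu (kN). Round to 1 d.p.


TE_max = W * g * mu
TE_max = 91 * 9.81 * 0.24
TE_max = 892.71 * 0.24
TE_max = 214.3 kN

214.3


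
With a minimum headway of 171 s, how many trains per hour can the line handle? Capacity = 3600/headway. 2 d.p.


Capacity = 3600 / headway
Capacity = 3600 / 171
Capacity = 21.05 trains/hour

21.05


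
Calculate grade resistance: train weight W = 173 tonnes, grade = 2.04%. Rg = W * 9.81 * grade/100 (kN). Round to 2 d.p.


Rg = W * 9.81 * grade / 100
Rg = 173 * 9.81 * 2.04 / 100
Rg = 1697.13 * 0.0204
Rg = 34.62 kN

34.62


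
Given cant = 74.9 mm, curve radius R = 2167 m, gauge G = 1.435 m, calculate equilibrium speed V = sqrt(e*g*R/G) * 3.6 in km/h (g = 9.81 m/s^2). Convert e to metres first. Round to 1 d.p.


Convert cant: e = 74.9 mm = 0.0749 m
V_ms = sqrt(0.0749 * 9.81 * 2167 / 1.435)
V_ms = sqrt(1109.577995) = 33.3103 m/s
V = 33.3103 * 3.6 = 119.9 km/h

119.9


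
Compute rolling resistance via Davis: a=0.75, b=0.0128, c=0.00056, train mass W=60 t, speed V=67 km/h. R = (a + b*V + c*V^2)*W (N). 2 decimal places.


b*V = 0.0128 * 67 = 0.8576
c*V^2 = 0.00056 * 4489 = 2.51384
R_per_t = 0.75 + 0.8576 + 2.51384 = 4.12144 N/t
R_total = 4.12144 * 60 = 247.29 N

247.29


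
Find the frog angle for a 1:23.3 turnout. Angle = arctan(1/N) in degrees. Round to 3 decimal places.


1/N = 1/23.3 = 0.042918
angle = arctan(0.042918) = 0.042892 rad
angle = 0.042892 * 180/pi = 2.458 degrees

2.458


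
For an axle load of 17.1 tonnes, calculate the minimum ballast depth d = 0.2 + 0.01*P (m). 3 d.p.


d = 0.2 + 0.01 * 17.1
d = 0.2 + 0.171
d = 0.371 m

0.371


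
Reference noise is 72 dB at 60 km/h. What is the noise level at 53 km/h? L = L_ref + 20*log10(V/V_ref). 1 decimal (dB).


V/V_ref = 53 / 60 = 0.883333
log10(0.883333) = -0.053875
20 * -0.053875 = -1.0775
L = 72 + -1.0775 = 70.9 dB

70.9


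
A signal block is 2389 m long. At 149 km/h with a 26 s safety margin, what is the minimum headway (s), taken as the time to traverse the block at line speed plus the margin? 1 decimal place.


V = 149 / 3.6 = 41.3889 m/s
Block traversal time = 2389 / 41.3889 = 57.7208 s
Headway = 57.7208 + 26
Headway = 83.7 s

83.7


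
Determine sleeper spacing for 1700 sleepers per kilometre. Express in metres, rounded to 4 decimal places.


Spacing = 1000 m / number of sleepers
Spacing = 1000 / 1700
Spacing = 0.5882 m

0.5882


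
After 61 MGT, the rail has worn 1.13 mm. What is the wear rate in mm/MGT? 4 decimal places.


Wear rate = total wear / cumulative tonnage
Rate = 1.13 / 61
Rate = 0.0185 mm/MGT

0.0185


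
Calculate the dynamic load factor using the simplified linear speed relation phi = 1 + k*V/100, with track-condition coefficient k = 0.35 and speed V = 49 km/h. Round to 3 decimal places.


phi = 1 + k * V / 100
phi = 1 + 0.35 * 49 / 100
phi = 1 + 0.1715
phi = 1.172

1.172


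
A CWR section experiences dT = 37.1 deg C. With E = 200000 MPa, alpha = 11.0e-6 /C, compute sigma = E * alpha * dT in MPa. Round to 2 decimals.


sigma = E * alpha * dT
sigma = 200000 * 11.0e-6 * 37.1
sigma = 2.2 * 37.1
sigma = 81.62 MPa

81.62


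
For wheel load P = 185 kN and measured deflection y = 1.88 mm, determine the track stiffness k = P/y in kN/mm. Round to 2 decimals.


Track stiffness k = P / y
k = 185 / 1.88
k = 98.40 kN/mm

98.40


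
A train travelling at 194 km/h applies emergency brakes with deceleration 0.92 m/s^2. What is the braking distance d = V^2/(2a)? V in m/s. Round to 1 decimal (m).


Convert speed: V = 194 / 3.6 = 53.8889 m/s
V^2 = 2904.0123
d = 2904.0123 / (2 * 0.92)
d = 2904.0123 / 1.84
d = 1578.3 m

1578.3


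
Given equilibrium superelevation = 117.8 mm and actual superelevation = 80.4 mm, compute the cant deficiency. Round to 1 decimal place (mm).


Cant deficiency = equilibrium cant - actual cant
CD = 117.8 - 80.4
CD = 37.4 mm

37.4


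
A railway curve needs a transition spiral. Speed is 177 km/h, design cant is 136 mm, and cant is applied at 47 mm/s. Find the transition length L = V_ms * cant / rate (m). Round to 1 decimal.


Convert speed: V = 177 / 3.6 = 49.1667 m/s
L = 49.1667 * 136 / 47
L = 6686.6667 / 47
L = 142.3 m

142.3


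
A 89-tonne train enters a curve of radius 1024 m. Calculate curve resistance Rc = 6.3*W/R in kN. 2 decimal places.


Rc = 6.3 * W / R
Rc = 6.3 * 89 / 1024
Rc = 560.7 / 1024
Rc = 0.55 kN

0.55


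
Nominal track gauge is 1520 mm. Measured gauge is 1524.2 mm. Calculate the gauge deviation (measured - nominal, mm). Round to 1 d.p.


Deviation = measured - nominal
Deviation = 1524.2 - 1520
Deviation = 4.2 mm

4.2


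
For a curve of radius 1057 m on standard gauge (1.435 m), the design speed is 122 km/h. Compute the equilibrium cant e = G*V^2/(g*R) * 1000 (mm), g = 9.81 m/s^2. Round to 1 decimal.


Convert speed: V = 122 / 3.6 = 33.8889 m/s
Apply formula: e = 1.435 * 33.8889^2 / (9.81 * 1057)
e = 1.435 * 1148.4568 / 10369.17
e = 0.158936 m = 158.9 mm

158.9


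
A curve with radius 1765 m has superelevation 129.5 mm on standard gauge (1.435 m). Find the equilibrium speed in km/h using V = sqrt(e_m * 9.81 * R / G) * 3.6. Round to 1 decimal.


Convert cant: e = 129.5 mm = 0.1295 m
V_ms = sqrt(0.1295 * 9.81 * 1765 / 1.435)
V_ms = sqrt(1562.541585) = 39.529 m/s
V = 39.529 * 3.6 = 142.3 km/h

142.3


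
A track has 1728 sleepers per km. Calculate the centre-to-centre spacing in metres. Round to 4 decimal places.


Spacing = 1000 m / number of sleepers
Spacing = 1000 / 1728
Spacing = 0.5787 m

0.5787


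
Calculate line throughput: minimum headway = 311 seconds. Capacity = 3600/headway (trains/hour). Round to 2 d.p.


Capacity = 3600 / headway
Capacity = 3600 / 311
Capacity = 11.58 trains/hour

11.58


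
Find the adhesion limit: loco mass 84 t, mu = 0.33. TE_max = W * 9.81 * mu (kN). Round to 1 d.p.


TE_max = W * g * mu
TE_max = 84 * 9.81 * 0.33
TE_max = 824.04 * 0.33
TE_max = 271.9 kN

271.9


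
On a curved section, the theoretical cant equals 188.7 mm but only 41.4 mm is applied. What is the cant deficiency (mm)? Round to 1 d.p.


Cant deficiency = equilibrium cant - actual cant
CD = 188.7 - 41.4
CD = 147.3 mm

147.3


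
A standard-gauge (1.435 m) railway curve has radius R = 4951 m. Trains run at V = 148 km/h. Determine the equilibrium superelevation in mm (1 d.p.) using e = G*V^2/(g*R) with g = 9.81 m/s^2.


Convert speed: V = 148 / 3.6 = 41.1111 m/s
Apply formula: e = 1.435 * 41.1111^2 / (9.81 * 4951)
e = 1.435 * 1690.1235 / 48569.31
e = 0.049935 m = 49.9 mm

49.9


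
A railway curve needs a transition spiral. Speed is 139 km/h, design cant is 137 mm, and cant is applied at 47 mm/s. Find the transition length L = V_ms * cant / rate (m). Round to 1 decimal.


Convert speed: V = 139 / 3.6 = 38.6111 m/s
L = 38.6111 * 137 / 47
L = 5289.7222 / 47
L = 112.5 m

112.5


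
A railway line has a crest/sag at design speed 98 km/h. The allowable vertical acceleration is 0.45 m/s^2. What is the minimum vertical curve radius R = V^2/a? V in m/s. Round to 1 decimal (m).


Convert speed: V = 98 / 3.6 = 27.2222 m/s
V^2 = 741.0494 m^2/s^2
R_v = 741.0494 / 0.45
R_v = 1646.8 m

1646.8


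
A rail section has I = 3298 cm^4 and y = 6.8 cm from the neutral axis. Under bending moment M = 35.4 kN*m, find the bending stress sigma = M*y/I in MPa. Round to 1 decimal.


Convert units:
M = 35.4 kN*m = 35400000 N*mm
y = 6.8 cm = 68 mm
I = 3298 cm^4 = 32980000 mm^4
sigma = 35400000 * 68 / 32980000
sigma = 73.0 MPa

73.0


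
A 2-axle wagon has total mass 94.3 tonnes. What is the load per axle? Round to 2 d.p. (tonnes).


Load per axle = total weight / number of axles
Load = 94.3 / 2
Load = 47.15 tonnes

47.15


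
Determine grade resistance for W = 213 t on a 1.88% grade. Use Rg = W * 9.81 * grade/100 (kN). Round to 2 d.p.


Rg = W * 9.81 * grade / 100
Rg = 213 * 9.81 * 1.88 / 100
Rg = 2089.53 * 0.0188
Rg = 39.28 kN

39.28


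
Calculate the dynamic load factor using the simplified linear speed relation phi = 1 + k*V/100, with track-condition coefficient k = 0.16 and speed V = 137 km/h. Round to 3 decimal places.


phi = 1 + k * V / 100
phi = 1 + 0.16 * 137 / 100
phi = 1 + 0.2192
phi = 1.219

1.219


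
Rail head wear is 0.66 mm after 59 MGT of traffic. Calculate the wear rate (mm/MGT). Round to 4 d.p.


Wear rate = total wear / cumulative tonnage
Rate = 0.66 / 59
Rate = 0.0112 mm/MGT

0.0112


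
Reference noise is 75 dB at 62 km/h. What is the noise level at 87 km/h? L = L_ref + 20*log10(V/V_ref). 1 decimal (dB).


V/V_ref = 87 / 62 = 1.403226
log10(1.403226) = 0.147128
20 * 0.147128 = 2.9426
L = 75 + 2.9426 = 77.9 dB

77.9


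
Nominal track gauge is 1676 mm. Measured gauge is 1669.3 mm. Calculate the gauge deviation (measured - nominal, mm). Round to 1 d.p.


Deviation = measured - nominal
Deviation = 1669.3 - 1676
Deviation = -6.7 mm

-6.7


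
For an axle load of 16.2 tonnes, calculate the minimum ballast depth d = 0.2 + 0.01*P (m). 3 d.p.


d = 0.2 + 0.01 * 16.2
d = 0.2 + 0.162
d = 0.362 m

0.362


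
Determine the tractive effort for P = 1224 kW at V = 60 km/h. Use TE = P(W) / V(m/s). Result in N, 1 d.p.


Convert: P = 1224 kW = 1224000 W
V = 60 / 3.6 = 16.6667 m/s
TE = 1224000 / 16.6667
TE = 73440.0 N

73440.0


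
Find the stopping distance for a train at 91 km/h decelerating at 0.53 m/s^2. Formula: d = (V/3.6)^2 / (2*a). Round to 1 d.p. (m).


Convert speed: V = 91 / 3.6 = 25.2778 m/s
V^2 = 638.966
d = 638.966 / (2 * 0.53)
d = 638.966 / 1.06
d = 602.8 m

602.8


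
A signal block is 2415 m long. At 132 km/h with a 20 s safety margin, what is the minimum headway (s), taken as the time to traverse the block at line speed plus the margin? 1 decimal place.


V = 132 / 3.6 = 36.6667 m/s
Block traversal time = 2415 / 36.6667 = 65.8636 s
Headway = 65.8636 + 20
Headway = 85.9 s

85.9


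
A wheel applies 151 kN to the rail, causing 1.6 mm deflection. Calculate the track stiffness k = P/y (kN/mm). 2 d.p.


Track stiffness k = P / y
k = 151 / 1.6
k = 94.38 kN/mm

94.38


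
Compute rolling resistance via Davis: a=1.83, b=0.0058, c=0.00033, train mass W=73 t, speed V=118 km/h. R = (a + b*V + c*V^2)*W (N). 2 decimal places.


b*V = 0.0058 * 118 = 0.6844
c*V^2 = 0.00033 * 13924 = 4.59492
R_per_t = 1.83 + 0.6844 + 4.59492 = 7.10932 N/t
R_total = 7.10932 * 73 = 518.98 N

518.98


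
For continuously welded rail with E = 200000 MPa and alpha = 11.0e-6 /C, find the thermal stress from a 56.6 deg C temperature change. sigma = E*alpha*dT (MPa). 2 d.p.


sigma = E * alpha * dT
sigma = 200000 * 11.0e-6 * 56.6
sigma = 2.2 * 56.6
sigma = 124.52 MPa

124.52


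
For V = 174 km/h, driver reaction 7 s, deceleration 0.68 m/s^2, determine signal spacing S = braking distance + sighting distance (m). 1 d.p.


V = 174 / 3.6 = 48.3333 m/s
Braking distance = 48.3333^2 / (2*0.68) = 1717.7288 m
Sighting distance = 48.3333 * 7 = 338.3333 m
S = 1717.7288 + 338.3333 = 2056.1 m

2056.1


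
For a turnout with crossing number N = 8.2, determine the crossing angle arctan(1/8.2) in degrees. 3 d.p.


1/N = 1/8.2 = 0.121951
angle = arctan(0.121951) = 0.121352 rad
angle = 0.121352 * 180/pi = 6.953 degrees

6.953


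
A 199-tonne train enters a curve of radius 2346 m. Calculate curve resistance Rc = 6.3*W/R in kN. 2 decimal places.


Rc = 6.3 * W / R
Rc = 6.3 * 199 / 2346
Rc = 1253.7 / 2346
Rc = 0.53 kN

0.53


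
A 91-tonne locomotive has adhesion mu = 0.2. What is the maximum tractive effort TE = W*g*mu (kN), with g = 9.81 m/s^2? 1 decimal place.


TE_max = W * g * mu
TE_max = 91 * 9.81 * 0.2
TE_max = 892.71 * 0.2
TE_max = 178.5 kN

178.5


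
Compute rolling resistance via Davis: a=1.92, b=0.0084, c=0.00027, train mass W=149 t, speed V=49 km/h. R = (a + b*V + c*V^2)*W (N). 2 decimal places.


b*V = 0.0084 * 49 = 0.4116
c*V^2 = 0.00027 * 2401 = 0.64827
R_per_t = 1.92 + 0.4116 + 0.64827 = 2.97987 N/t
R_total = 2.97987 * 149 = 444.00 N

444.00


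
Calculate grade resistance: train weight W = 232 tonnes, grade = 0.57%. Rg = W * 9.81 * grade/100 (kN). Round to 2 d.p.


Rg = W * 9.81 * grade / 100
Rg = 232 * 9.81 * 0.57 / 100
Rg = 2275.92 * 0.0057
Rg = 12.97 kN

12.97


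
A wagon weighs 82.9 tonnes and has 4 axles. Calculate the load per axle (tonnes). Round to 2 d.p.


Load per axle = total weight / number of axles
Load = 82.9 / 4
Load = 20.73 tonnes

20.73


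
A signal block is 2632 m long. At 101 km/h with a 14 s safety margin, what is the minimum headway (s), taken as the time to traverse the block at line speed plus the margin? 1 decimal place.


V = 101 / 3.6 = 28.0556 m/s
Block traversal time = 2632 / 28.0556 = 93.8139 s
Headway = 93.8139 + 14
Headway = 107.8 s

107.8


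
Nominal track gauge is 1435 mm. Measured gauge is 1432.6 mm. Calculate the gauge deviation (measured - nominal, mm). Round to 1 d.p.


Deviation = measured - nominal
Deviation = 1432.6 - 1435
Deviation = -2.4 mm

-2.4


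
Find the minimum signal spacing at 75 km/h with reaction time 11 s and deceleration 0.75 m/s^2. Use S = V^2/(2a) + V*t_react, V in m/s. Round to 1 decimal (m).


V = 75 / 3.6 = 20.8333 m/s
Braking distance = 20.8333^2 / (2*0.75) = 289.3519 m
Sighting distance = 20.8333 * 11 = 229.1667 m
S = 289.3519 + 229.1667 = 518.5 m

518.5


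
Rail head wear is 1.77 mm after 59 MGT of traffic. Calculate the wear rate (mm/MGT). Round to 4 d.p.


Wear rate = total wear / cumulative tonnage
Rate = 1.77 / 59
Rate = 0.0300 mm/MGT

0.0300


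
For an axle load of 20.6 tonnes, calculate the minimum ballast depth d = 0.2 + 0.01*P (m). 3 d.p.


d = 0.2 + 0.01 * 20.6
d = 0.2 + 0.206
d = 0.406 m

0.406


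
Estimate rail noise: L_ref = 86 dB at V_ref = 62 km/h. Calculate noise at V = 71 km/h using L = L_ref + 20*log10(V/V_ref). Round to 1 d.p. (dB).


V/V_ref = 71 / 62 = 1.145161
log10(1.145161) = 0.058867
20 * 0.058867 = 1.1773
L = 86 + 1.1773 = 87.2 dB

87.2


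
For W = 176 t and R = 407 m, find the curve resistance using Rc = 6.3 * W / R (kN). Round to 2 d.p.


Rc = 6.3 * W / R
Rc = 6.3 * 176 / 407
Rc = 1108.8 / 407
Rc = 2.72 kN

2.72


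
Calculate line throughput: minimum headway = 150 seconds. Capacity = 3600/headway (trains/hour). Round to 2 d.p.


Capacity = 3600 / headway
Capacity = 3600 / 150
Capacity = 24.00 trains/hour

24.00


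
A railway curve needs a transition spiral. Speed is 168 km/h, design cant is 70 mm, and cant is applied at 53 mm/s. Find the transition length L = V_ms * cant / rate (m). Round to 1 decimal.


Convert speed: V = 168 / 3.6 = 46.6667 m/s
L = 46.6667 * 70 / 53
L = 3266.6667 / 53
L = 61.6 m

61.6


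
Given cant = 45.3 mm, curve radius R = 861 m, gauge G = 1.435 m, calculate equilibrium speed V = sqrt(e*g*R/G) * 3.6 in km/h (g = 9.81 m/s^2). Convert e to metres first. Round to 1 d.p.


Convert cant: e = 45.3 mm = 0.0453 m
V_ms = sqrt(0.0453 * 9.81 * 861 / 1.435)
V_ms = sqrt(266.6358) = 16.329 m/s
V = 16.329 * 3.6 = 58.8 km/h

58.8


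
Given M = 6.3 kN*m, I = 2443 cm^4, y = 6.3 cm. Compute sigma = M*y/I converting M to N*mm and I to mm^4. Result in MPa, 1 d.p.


Convert units:
M = 6.3 kN*m = 6300000 N*mm
y = 6.3 cm = 63 mm
I = 2443 cm^4 = 24430000 mm^4
sigma = 6300000 * 63 / 24430000
sigma = 16.2 MPa

16.2


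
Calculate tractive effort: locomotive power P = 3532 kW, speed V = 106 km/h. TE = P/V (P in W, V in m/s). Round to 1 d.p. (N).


Convert: P = 3532 kW = 3532000 W
V = 106 / 3.6 = 29.4444 m/s
TE = 3532000 / 29.4444
TE = 119954.7 N

119954.7


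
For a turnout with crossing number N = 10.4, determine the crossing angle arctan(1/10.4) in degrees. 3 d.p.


1/N = 1/10.4 = 0.096154
angle = arctan(0.096154) = 0.095859 rad
angle = 0.095859 * 180/pi = 5.492 degrees

5.492


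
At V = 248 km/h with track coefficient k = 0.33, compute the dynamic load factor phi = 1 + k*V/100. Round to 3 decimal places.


phi = 1 + k * V / 100
phi = 1 + 0.33 * 248 / 100
phi = 1 + 0.8184
phi = 1.818

1.818


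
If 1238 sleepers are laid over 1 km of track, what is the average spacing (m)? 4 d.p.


Spacing = 1000 m / number of sleepers
Spacing = 1000 / 1238
Spacing = 0.8078 m

0.8078


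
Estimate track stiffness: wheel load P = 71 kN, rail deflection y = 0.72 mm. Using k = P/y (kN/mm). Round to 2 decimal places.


Track stiffness k = P / y
k = 71 / 0.72
k = 98.61 kN/mm

98.61


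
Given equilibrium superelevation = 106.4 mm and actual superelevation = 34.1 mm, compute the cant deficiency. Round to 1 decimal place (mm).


Cant deficiency = equilibrium cant - actual cant
CD = 106.4 - 34.1
CD = 72.3 mm

72.3


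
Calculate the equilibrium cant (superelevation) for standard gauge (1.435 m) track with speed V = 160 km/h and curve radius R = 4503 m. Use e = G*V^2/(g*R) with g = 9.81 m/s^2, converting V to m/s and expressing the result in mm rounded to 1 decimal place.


Convert speed: V = 160 / 3.6 = 44.4444 m/s
Apply formula: e = 1.435 * 44.4444^2 / (9.81 * 4503)
e = 1.435 * 1975.3086 / 44174.43
e = 0.064168 m = 64.2 mm

64.2


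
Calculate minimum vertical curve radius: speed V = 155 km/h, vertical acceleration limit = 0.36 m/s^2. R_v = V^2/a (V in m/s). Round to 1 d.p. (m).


Convert speed: V = 155 / 3.6 = 43.0556 m/s
V^2 = 1853.7809 m^2/s^2
R_v = 1853.7809 / 0.36
R_v = 5149.4 m

5149.4


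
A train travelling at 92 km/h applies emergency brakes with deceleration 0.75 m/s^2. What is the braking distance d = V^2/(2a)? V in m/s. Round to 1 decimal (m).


Convert speed: V = 92 / 3.6 = 25.5556 m/s
V^2 = 653.0864
d = 653.0864 / (2 * 0.75)
d = 653.0864 / 1.5
d = 435.4 m

435.4


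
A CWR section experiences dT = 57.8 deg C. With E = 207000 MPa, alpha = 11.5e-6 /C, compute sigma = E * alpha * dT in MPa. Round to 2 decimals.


sigma = E * alpha * dT
sigma = 207000 * 11.5e-6 * 57.8
sigma = 2.3805 * 57.8
sigma = 137.59 MPa

137.59


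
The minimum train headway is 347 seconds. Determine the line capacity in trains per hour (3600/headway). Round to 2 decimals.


Capacity = 3600 / headway
Capacity = 3600 / 347
Capacity = 10.37 trains/hour

10.37


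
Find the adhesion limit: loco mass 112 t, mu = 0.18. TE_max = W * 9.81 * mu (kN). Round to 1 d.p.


TE_max = W * g * mu
TE_max = 112 * 9.81 * 0.18
TE_max = 1098.72 * 0.18
TE_max = 197.8 kN

197.8


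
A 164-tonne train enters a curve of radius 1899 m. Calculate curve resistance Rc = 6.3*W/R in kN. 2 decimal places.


Rc = 6.3 * W / R
Rc = 6.3 * 164 / 1899
Rc = 1033.2 / 1899
Rc = 0.54 kN

0.54


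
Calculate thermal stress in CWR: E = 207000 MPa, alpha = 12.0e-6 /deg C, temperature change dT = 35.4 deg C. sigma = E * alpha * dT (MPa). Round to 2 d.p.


sigma = E * alpha * dT
sigma = 207000 * 12.0e-6 * 35.4
sigma = 2.484 * 35.4
sigma = 87.93 MPa

87.93


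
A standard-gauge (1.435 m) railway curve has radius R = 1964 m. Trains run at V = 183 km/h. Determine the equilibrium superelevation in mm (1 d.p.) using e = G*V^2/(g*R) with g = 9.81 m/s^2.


Convert speed: V = 183 / 3.6 = 50.8333 m/s
Apply formula: e = 1.435 * 50.8333^2 / (9.81 * 1964)
e = 1.435 * 2584.0278 / 19266.84
e = 0.192459 m = 192.5 mm

192.5


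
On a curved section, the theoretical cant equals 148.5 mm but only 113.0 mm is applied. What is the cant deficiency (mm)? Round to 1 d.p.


Cant deficiency = equilibrium cant - actual cant
CD = 148.5 - 113.0
CD = 35.5 mm

35.5


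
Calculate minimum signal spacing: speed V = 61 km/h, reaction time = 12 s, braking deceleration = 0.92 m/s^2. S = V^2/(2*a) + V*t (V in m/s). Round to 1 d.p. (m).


V = 61 / 3.6 = 16.9444 m/s
Braking distance = 16.9444^2 / (2*0.92) = 156.0403 m
Sighting distance = 16.9444 * 12 = 203.3333 m
S = 156.0403 + 203.3333 = 359.4 m

359.4


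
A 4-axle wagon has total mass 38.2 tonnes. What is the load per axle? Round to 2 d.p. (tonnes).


Load per axle = total weight / number of axles
Load = 38.2 / 4
Load = 9.55 tonnes

9.55


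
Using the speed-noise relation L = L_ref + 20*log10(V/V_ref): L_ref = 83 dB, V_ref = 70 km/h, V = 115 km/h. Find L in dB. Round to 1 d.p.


V/V_ref = 115 / 70 = 1.642857
log10(1.642857) = 0.2156
20 * 0.2156 = 4.312
L = 83 + 4.312 = 87.3 dB

87.3


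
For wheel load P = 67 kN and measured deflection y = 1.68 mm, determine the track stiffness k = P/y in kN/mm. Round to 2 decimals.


Track stiffness k = P / y
k = 67 / 1.68
k = 39.88 kN/mm

39.88


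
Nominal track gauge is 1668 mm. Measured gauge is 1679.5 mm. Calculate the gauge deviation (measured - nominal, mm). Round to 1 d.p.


Deviation = measured - nominal
Deviation = 1679.5 - 1668
Deviation = 11.5 mm

11.5


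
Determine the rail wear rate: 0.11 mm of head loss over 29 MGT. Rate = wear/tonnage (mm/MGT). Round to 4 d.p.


Wear rate = total wear / cumulative tonnage
Rate = 0.11 / 29
Rate = 0.0038 mm/MGT

0.0038


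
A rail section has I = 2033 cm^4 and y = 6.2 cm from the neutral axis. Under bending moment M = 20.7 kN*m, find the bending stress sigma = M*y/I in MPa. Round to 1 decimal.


Convert units:
M = 20.7 kN*m = 20700000 N*mm
y = 6.2 cm = 62 mm
I = 2033 cm^4 = 20330000 mm^4
sigma = 20700000 * 62 / 20330000
sigma = 63.1 MPa

63.1


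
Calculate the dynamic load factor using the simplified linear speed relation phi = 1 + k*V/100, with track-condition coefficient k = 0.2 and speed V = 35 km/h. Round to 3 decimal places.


phi = 1 + k * V / 100
phi = 1 + 0.2 * 35 / 100
phi = 1 + 0.07
phi = 1.070

1.070


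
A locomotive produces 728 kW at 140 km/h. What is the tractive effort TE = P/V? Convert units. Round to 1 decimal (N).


Convert: P = 728 kW = 728000 W
V = 140 / 3.6 = 38.8889 m/s
TE = 728000 / 38.8889
TE = 18720.0 N

18720.0


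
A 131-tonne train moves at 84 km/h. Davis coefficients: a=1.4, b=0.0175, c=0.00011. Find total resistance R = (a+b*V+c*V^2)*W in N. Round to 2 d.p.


b*V = 0.0175 * 84 = 1.47
c*V^2 = 0.00011 * 7056 = 0.77616
R_per_t = 1.4 + 1.47 + 0.77616 = 3.64616 N/t
R_total = 3.64616 * 131 = 477.65 N

477.65


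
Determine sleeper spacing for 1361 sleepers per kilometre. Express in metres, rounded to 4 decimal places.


Spacing = 1000 m / number of sleepers
Spacing = 1000 / 1361
Spacing = 0.7348 m

0.7348


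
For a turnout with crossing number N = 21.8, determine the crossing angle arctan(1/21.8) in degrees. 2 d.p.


1/N = 1/21.8 = 0.045872
angle = arctan(0.045872) = 0.045839 rad
angle = 0.045839 * 180/pi = 2.63 degrees

2.63


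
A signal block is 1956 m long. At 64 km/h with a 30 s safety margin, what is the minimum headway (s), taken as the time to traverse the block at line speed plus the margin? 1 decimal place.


V = 64 / 3.6 = 17.7778 m/s
Block traversal time = 1956 / 17.7778 = 110.025 s
Headway = 110.025 + 30
Headway = 140.0 s

140.0
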